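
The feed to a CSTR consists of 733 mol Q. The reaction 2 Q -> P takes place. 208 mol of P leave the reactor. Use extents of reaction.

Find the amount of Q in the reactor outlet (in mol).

For P: n = n₀ + 1ξ → 208 = 0 + 1ξ, giving ξ = 208 mol.
Outlet amounts (n = n₀ + ν ξ):
  Q: 733 − 2(208) = 317
  P: 0 + 1(208) = 208

317 mol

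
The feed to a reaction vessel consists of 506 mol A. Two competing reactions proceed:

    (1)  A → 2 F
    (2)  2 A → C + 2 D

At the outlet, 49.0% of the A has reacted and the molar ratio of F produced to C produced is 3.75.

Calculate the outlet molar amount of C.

64 mol

Conversion of A: A consumed = 0.49 × 506 = 247.9 mol = 1ξ₁ + 2ξ₂.
Selectivity: 2ξ₁ / (1ξ₂) = 3.75 → ξ₁ = 1.875 ξ₂.
Substitute: (1·1.875 + 2) ξ₂ = 247.9 → ξ₂ = 63.98 mol, ξ₁ = 120 mol.
Outlet amounts (n = n₀ + Σ ν·ξ):
  A: 506 − 1(120) − 2(63.98) = 258.1
  F: 0 + 2(120) = 239.9
  C: 0 + 1(63.98) = 63.98
  D: 0 + 2(63.98) = 128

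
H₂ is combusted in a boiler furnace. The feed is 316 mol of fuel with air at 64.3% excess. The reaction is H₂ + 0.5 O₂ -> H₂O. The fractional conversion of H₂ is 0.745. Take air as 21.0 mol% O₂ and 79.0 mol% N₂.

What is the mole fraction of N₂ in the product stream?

0.681

Stoichiometric O₂ = 0.5 × 316 = 158 mol; O₂ fed = 158 × 1.643 = 259.6 mol.
N₂ fed = 259.6 × 79/21 = 976.6 mol.
Fuel reacted = 0.745 × 316 → ξ = 235.4 mol.
Outlet (n = n₀ + ν ξ):
  H₂: 316 − 1(235.4) = 80.58
  O₂: 259.6 − 0.5(235.4) = 141.9
  N₂: 976.6 (inert)
  H₂O: 0 + 1(235.4) = 235.4
Total out = 1434 mol; y_N₂ = 976.6 / 1434 = 0.6808.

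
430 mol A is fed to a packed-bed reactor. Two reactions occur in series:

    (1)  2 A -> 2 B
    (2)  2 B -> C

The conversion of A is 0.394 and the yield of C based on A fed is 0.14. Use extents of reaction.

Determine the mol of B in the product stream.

49 mol

Conversion of A: A consumed = 2ξ₁ = 0.394 × 430 → ξ₁ = 84.71 mol.
Yield of C: 1ξ₂ / 430 = 0.14 → ξ₂ = 60.2 mol.
Outlet amounts (n = n₀ + Σ ν·ξ):
  A: 430 − 2(84.71) = 260.6
  B: 0 + 2(84.71) − 2(60.2) = 49.02
  C: 0 + 1(60.2) = 60.2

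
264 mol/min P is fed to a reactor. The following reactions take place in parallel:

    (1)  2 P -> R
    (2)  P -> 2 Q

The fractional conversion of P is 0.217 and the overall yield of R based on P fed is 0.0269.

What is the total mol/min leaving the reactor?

300 mol/min

Yield of R: 1ξ₁ / 264 = 0.0269 → ξ₁ = 7.102 mol/min.
Conversion of P: 2ξ₁ + 1ξ₂ = 0.217 × 264 = 57.29 → ξ₂ = 43.08 mol/min.
Outlet amounts (n = n₀ + Σ ν·ξ):
  P: 264 − 2(7.102) − 1(43.08) = 206.7
  R: 0 + 1(7.102) = 7.102
  Q: 0 + 2(43.08) = 86.17
Total out = 206.7 + 7.102 + 86.17 = 300 mol/min.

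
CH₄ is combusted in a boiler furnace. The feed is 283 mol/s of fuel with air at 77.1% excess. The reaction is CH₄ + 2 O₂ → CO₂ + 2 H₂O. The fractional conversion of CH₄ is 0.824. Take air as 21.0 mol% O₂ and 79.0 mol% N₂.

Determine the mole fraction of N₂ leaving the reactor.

0.746

Stoichiometric O₂ = 2 × 283 = 566 mol/s; O₂ fed = 566 × 1.771 = 1002 mol/s.
N₂ fed = 1002 × 79/21 = 3771 mol/s.
Fuel reacted = 0.824 × 283 → ξ = 233.2 mol/s.
Outlet (n = n₀ + ν ξ):
  CH₄: 283 − 1(233.2) = 49.81
  O₂: 1002 − 2(233.2) = 536
  N₂: 3771 (inert)
  CO₂: 0 + 1(233.2) = 233.2
  H₂O: 0 + 2(233.2) = 466.4
Total out = 5056 mol/s; y_N₂ = 3771 / 5056 = 0.7458.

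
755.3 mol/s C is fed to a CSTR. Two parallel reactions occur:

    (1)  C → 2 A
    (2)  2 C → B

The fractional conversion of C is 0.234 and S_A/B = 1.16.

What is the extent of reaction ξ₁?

Conversion of C: C consumed = 0.234 × 755.3 = 176.7 mol/s = 1ξ₁ + 2ξ₂.
Selectivity: 2ξ₁ / (1ξ₂) = 1.16 → ξ₁ = 0.58 ξ₂.
Substitute: (1·0.58 + 2) ξ₂ = 176.7 → ξ₂ = 68.5 mol/s, ξ₁ = 39.73 mol/s.
Outlet amounts (n = n₀ + Σ ν·ξ):
  C: 755.3 − 1(39.73) − 2(68.5) = 578.6
  A: 0 + 2(39.73) = 79.46
  B: 0 + 1(68.5) = 68.5

ξ₁ = 39.7 mol/s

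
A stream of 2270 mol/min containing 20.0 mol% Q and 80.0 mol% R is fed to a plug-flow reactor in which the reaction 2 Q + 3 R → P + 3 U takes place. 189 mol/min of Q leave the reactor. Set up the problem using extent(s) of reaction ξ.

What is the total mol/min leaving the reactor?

2140 mol/min

For Q: n = n₀ − 2ξ → 189 = 454 − 2ξ, giving ξ = 132.5 mol/min.
Outlet amounts (n = n₀ + ν ξ):
  Q: 454 − 2(132.5) = 189
  R: 1816 − 3(132.5) = 1418
  P: 0 + 1(132.5) = 132.5
  U: 0 + 3(132.5) = 397.5
Total out = 189 + 1418 + 132.5 + 397.5 = 2138 mol/min.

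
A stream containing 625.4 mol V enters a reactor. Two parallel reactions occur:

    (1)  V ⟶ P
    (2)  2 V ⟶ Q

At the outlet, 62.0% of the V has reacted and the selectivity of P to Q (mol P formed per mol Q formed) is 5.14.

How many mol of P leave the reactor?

Conversion of V: V consumed = 0.62 × 625.4 = 387.7 mol = 1ξ₁ + 2ξ₂.
Selectivity: 1ξ₁ / (1ξ₂) = 5.14 → ξ₁ = 5.14 ξ₂.
Substitute: (1·5.14 + 2) ξ₂ = 387.7 → ξ₂ = 54.31 mol, ξ₁ = 279.1 mol.
Outlet amounts (n = n₀ + Σ ν·ξ):
  V: 625.4 − 1(279.1) − 2(54.31) = 237.7
  P: 0 + 1(279.1) = 279.1
  Q: 0 + 1(54.31) = 54.31

279 mol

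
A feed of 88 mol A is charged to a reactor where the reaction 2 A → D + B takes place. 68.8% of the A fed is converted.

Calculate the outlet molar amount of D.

A reacted = 0.688 × 88 = 60.54 mol; ν_A = −2, so ξ = 60.54/2 = 30.27 mol.
Outlet amounts (n = n₀ + ν ξ):
  A: 88 − 2(30.27) = 27.46
  D: 0 + 1(30.27) = 30.27
  B: 0 + 1(30.27) = 30.27

30.3 mol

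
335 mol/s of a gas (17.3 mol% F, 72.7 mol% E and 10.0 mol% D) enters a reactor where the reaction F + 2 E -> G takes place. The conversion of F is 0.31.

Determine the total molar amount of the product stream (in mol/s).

F reacted = 0.31 × 57.95 = 17.97 mol/s; ν_F = −1, so ξ = 17.97/1 = 17.97 mol/s.
Outlet amounts (n = n₀ + ν ξ):
  F: 57.95 − 1(17.97) = 39.99
  E: 243.5 − 2(17.97) = 207.6
  G: 0 + 1(17.97) = 17.97
  D: 33.5 (inert)
Total out = 39.99 + 207.6 + 17.97 + 33.5 = 299.1 mol/s.

299 mol/s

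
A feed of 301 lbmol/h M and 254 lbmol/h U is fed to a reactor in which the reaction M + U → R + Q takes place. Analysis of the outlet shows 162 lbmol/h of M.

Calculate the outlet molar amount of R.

139 lbmol/h

For M: n = n₀ − 1ξ → 162 = 301 − 1ξ, giving ξ = 139 lbmol/h.
Outlet amounts (n = n₀ + ν ξ):
  M: 301 − 1(139) = 162
  U: 254 − 1(139) = 115
  R: 0 + 1(139) = 139
  Q: 0 + 1(139) = 139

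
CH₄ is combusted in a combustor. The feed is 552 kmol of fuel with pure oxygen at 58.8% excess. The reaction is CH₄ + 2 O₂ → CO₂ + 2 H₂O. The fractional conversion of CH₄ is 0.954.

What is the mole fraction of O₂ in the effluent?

0.304

Stoichiometric O₂ = 2 × 552 = 1104 kmol; O₂ fed = 1104 × 1.588 = 1753 kmol.
Fuel reacted = 0.954 × 552 → ξ = 526.6 kmol.
Outlet (n = n₀ + ν ξ):
  CH₄: 552 − 1(526.6) = 25.39
  O₂: 1753 − 2(526.6) = 699.9
  CO₂: 0 + 1(526.6) = 526.6
  H₂O: 0 + 2(526.6) = 1053
Total out = 2305 kmol; y_O₂ = 699.9 / 2305 = 0.3036.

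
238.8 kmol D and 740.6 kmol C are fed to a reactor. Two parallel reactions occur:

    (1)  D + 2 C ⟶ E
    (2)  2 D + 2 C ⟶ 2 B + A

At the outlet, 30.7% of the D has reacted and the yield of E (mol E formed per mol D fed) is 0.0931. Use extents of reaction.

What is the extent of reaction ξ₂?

Yield of E: 1ξ₁ / 238.8 = 0.0931 → ξ₁ = 22.23 kmol.
Conversion of D: 1ξ₁ + 2ξ₂ = 0.307 × 238.8 = 73.31 → ξ₂ = 25.54 kmol.
Outlet amounts (n = n₀ + Σ ν·ξ):
  D: 238.8 − 1(22.23) − 2(25.54) = 165.5
  C: 740.6 − 2(22.23) − 2(25.54) = 645.1
  E: 0 + 1(22.23) = 22.23
  B: 0 + 2(25.54) = 51.08
  A: 0 + 1(25.54) = 25.54

ξ₂ = 25.5 kmol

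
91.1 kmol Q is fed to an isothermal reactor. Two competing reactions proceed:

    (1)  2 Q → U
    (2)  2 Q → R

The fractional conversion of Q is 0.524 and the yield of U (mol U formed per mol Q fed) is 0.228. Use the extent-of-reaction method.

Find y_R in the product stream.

0.0461

Yield of U: 1ξ₁ / 91.1 = 0.228 → ξ₁ = 20.77 kmol.
Conversion of Q: 2ξ₁ + 2ξ₂ = 0.524 × 91.1 = 47.74 → ξ₂ = 3.097 kmol.
Outlet amounts (n = n₀ + Σ ν·ξ):
  Q: 91.1 − 2(20.77) − 2(3.097) = 43.36
  U: 0 + 1(20.77) = 20.77
  R: 0 + 1(3.097) = 3.097
Total out = 67.23 kmol; y_R = 3.097 / 67.23 = 0.04607.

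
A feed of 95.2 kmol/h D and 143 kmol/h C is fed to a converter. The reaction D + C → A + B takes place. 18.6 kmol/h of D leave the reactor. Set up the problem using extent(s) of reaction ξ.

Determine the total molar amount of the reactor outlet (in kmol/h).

238 kmol/h

For D: n = n₀ − 1ξ → 18.6 = 95.2 − 1ξ, giving ξ = 76.6 kmol/h.
Outlet amounts (n = n₀ + ν ξ):
  D: 95.2 − 1(76.6) = 18.6
  C: 143 − 1(76.6) = 66.4
  A: 0 + 1(76.6) = 76.6
  B: 0 + 1(76.6) = 76.6
Total out = 18.6 + 66.4 + 76.6 + 76.6 = 238.2 kmol/h.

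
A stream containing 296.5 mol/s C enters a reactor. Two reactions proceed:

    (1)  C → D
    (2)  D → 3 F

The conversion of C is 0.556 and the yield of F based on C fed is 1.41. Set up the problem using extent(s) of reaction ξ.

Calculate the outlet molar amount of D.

Conversion of C: C consumed = 1ξ₁ = 0.556 × 296.5 → ξ₁ = 164.9 mol/s.
Yield of F: 3ξ₂ / 296.5 = 1.41 → ξ₂ = 139.4 mol/s.
Outlet amounts (n = n₀ + Σ ν·ξ):
  C: 296.5 − 1(164.9) = 131.6
  D: 0 + 1(164.9) − 1(139.4) = 25.5
  F: 0 + 3(139.4) = 418.1

25.5 mol/s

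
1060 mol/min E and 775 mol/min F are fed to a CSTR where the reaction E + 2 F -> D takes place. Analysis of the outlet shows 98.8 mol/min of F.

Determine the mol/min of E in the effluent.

For F: n = n₀ − 2ξ → 98.8 = 775 − 2ξ, giving ξ = 338.1 mol/min.
Outlet amounts (n = n₀ + ν ξ):
  E: 1060 − 1(338.1) = 721.9
  F: 775 − 2(338.1) = 98.8
  D: 0 + 1(338.1) = 338.1

722 mol/min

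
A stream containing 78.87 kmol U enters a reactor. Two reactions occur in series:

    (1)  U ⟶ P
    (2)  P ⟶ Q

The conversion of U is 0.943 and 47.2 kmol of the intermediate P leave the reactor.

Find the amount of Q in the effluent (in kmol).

27.2 kmol

Conversion of U: U consumed = 1ξ₁ = 0.943 × 78.87 → ξ₁ = 74.37 kmol.
P balance: n_P = 0 + 1ξ₁ − 1ξ₂ = 47.2 → ξ₂ = (1·74.37 − 47.2)/1 = 27.17 kmol.
Outlet amounts (n = n₀ + Σ ν·ξ):
  U: 78.87 − 1(74.37) = 4.496
  P: 0 + 1(74.37) − 1(27.17) = 47.2
  Q: 0 + 1(27.17) = 27.17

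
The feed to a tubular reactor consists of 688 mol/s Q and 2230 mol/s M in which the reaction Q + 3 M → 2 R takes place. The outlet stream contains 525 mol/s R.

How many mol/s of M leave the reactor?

For R: n = n₀ + 2ξ → 525 = 0 + 2ξ, giving ξ = 262.5 mol/s.
Outlet amounts (n = n₀ + ν ξ):
  Q: 688 − 1(262.5) = 425.5
  M: 2230 − 3(262.5) = 1442
  R: 0 + 2(262.5) = 525

1440 mol/s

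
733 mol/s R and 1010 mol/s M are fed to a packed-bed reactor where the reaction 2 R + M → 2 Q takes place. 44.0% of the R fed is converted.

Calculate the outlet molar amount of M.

849 mol/s

R reacted = 0.44 × 733 = 322.5 mol/s; ν_R = −2, so ξ = 322.5/2 = 161.3 mol/s.
Outlet amounts (n = n₀ + ν ξ):
  R: 733 − 2(161.3) = 410.5
  M: 1010 − 1(161.3) = 848.7
  Q: 0 + 2(161.3) = 322.5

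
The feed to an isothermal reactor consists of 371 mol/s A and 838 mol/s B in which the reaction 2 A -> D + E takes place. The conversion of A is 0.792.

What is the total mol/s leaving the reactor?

A reacted = 0.792 × 371 = 293.8 mol/s; ν_A = −2, so ξ = 293.8/2 = 146.9 mol/s.
Outlet amounts (n = n₀ + ν ξ):
  A: 371 − 2(146.9) = 77.17
  D: 0 + 1(146.9) = 146.9
  E: 0 + 1(146.9) = 146.9
  B: 838 (inert)
Total out = 77.17 + 146.9 + 146.9 + 838 = 1209 mol/s.

1210 mol/s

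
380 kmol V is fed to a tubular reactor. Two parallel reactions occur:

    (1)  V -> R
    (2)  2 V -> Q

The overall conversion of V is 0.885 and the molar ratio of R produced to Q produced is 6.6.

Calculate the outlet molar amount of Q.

Conversion of V: V consumed = 0.885 × 380 = 336.3 kmol = 1ξ₁ + 2ξ₂.
Selectivity: 1ξ₁ / (1ξ₂) = 6.6 → ξ₁ = 6.6 ξ₂.
Substitute: (1·6.6 + 2) ξ₂ = 336.3 → ξ₂ = 39.1 kmol, ξ₁ = 258.1 kmol.
Outlet amounts (n = n₀ + Σ ν·ξ):
  V: 380 − 1(258.1) − 2(39.1) = 43.7
  R: 0 + 1(258.1) = 258.1
  Q: 0 + 1(39.1) = 39.1

39.1 kmol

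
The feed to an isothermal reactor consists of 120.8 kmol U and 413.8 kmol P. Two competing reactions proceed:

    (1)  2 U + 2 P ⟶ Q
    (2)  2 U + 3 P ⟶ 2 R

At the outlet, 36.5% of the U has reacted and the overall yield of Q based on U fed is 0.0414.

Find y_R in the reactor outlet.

Yield of Q: 1ξ₁ / 120.8 = 0.0414 → ξ₁ = 5.001 kmol.
Conversion of U: 2ξ₁ + 2ξ₂ = 0.365 × 120.8 = 44.09 → ξ₂ = 17.04 kmol.
Outlet amounts (n = n₀ + Σ ν·ξ):
  U: 120.8 − 2(5.001) − 2(17.04) = 76.71
  P: 413.8 − 2(5.001) − 3(17.04) = 352.7
  Q: 0 + 1(5.001) = 5.001
  R: 0 + 2(17.04) = 34.09
Total out = 468.5 kmol; y_R = 34.09 / 468.5 = 0.07277.

0.0728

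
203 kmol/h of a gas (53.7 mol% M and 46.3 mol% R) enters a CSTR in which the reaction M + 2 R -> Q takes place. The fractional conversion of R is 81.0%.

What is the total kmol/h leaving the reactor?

127 kmol/h

R reacted = 0.81 × 93.99 = 76.13 kmol/h; ν_R = −2, so ξ = 76.13/2 = 38.07 kmol/h.
Outlet amounts (n = n₀ + ν ξ):
  M: 109 − 1(38.07) = 70.95
  R: 93.99 − 2(38.07) = 17.86
  Q: 0 + 1(38.07) = 38.07
Total out = 70.95 + 17.86 + 38.07 = 126.9 kmol/h.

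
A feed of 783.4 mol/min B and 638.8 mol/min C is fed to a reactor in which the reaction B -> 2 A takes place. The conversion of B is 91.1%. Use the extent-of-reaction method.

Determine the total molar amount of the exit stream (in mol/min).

2140 mol/min

B reacted = 0.911 × 783.4 = 713.7 mol/min; ν_B = −1, so ξ = 713.7/1 = 713.7 mol/min.
Outlet amounts (n = n₀ + ν ξ):
  B: 783.4 − 1(713.7) = 69.72
  A: 0 + 2(713.7) = 1427
  C: 638.8 (inert)
Total out = 69.72 + 1427 + 638.8 = 2136 mol/min.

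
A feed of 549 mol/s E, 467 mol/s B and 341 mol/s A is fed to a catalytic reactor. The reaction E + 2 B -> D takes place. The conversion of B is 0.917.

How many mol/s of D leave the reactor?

214 mol/s

B reacted = 0.917 × 467 = 428.2 mol/s; ν_B = −2, so ξ = 428.2/2 = 214.1 mol/s.
Outlet amounts (n = n₀ + ν ξ):
  E: 549 − 1(214.1) = 334.9
  B: 467 − 2(214.1) = 38.76
  D: 0 + 1(214.1) = 214.1
  A: 341 (inert)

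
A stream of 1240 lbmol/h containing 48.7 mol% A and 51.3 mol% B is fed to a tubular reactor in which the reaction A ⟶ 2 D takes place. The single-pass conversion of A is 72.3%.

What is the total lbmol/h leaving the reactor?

1680 lbmol/h

A reacted = 0.723 × 603.9 = 436.6 lbmol/h; ν_A = −1, so ξ = 436.6/1 = 436.6 lbmol/h.
Outlet amounts (n = n₀ + ν ξ):
  A: 603.9 − 1(436.6) = 167.3
  D: 0 + 2(436.6) = 873.2
  B: 636.1 (inert)
Total out = 167.3 + 873.2 + 636.1 = 1677 lbmol/h.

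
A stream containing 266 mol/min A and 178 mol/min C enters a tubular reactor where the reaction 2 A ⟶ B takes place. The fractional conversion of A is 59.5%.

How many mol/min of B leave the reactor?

A reacted = 0.595 × 266 = 158.3 mol/min; ν_A = −2, so ξ = 158.3/2 = 79.13 mol/min.
Outlet amounts (n = n₀ + ν ξ):
  A: 266 − 2(79.13) = 107.7
  B: 0 + 1(79.13) = 79.13
  C: 178 (inert)

79.1 mol/min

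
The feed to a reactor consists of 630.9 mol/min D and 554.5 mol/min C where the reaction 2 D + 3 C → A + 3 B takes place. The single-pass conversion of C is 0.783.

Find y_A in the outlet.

C reacted = 0.783 × 554.5 = 434.2 mol/min; ν_C = −3, so ξ = 434.2/3 = 144.7 mol/min.
Outlet amounts (n = n₀ + ν ξ):
  D: 630.9 − 2(144.7) = 341.5
  C: 554.5 − 3(144.7) = 120.3
  A: 0 + 1(144.7) = 144.7
  B: 0 + 3(144.7) = 434.2
Total out = 1041 mol/min; y_A = 144.7 / 1041 = 0.1391.

0.139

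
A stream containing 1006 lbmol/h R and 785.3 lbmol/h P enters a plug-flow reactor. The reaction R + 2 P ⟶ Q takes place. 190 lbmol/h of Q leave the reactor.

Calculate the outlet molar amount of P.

405 lbmol/h

For Q: n = n₀ + 1ξ → 190 = 0 + 1ξ, giving ξ = 190 lbmol/h.
Outlet amounts (n = n₀ + ν ξ):
  R: 1006 − 1(190) = 816
  P: 785.3 − 2(190) = 405.3
  Q: 0 + 1(190) = 190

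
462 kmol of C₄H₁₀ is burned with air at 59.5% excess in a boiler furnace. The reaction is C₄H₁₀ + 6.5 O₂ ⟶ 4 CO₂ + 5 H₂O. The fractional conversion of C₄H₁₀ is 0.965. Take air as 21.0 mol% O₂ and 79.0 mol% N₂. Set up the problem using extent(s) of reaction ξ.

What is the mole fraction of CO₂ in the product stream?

Stoichiometric O₂ = 6.5 × 462 = 3003 kmol; O₂ fed = 3003 × 1.595 = 4790 kmol.
N₂ fed = 4790 × 79/21 = 18020 kmol.
Fuel reacted = 0.965 × 462 → ξ = 445.8 kmol.
Outlet (n = n₀ + ν ξ):
  C₄H₁₀: 462 − 1(445.8) = 16.17
  O₂: 4790 − 6.5(445.8) = 1892
  N₂: 18020 (inert)
  CO₂: 0 + 4(445.8) = 1783
  H₂O: 0 + 5(445.8) = 2229
Total out = 23940 kmol; y_CO₂ = 1783 / 23940 = 0.07449.

0.0745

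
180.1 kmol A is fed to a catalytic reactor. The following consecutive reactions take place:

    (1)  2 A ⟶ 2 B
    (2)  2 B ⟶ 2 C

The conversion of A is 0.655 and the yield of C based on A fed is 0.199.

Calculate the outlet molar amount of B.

82.1 kmol

Conversion of A: A consumed = 2ξ₁ = 0.655 × 180.1 → ξ₁ = 58.98 kmol.
Yield of C: 2ξ₂ / 180.1 = 0.199 → ξ₂ = 17.92 kmol.
Outlet amounts (n = n₀ + Σ ν·ξ):
  A: 180.1 − 2(58.98) = 62.13
  B: 0 + 2(58.98) − 2(17.92) = 82.13
  C: 0 + 2(17.92) = 35.84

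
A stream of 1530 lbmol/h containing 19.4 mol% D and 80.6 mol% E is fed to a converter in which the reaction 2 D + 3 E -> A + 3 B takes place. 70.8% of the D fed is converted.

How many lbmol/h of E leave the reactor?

918 lbmol/h

D reacted = 0.708 × 296.8 = 210.1 lbmol/h; ν_D = −2, so ξ = 210.1/2 = 105.1 lbmol/h.
Outlet amounts (n = n₀ + ν ξ):
  D: 296.8 − 2(105.1) = 86.67
  E: 1233 − 3(105.1) = 918
  A: 0 + 1(105.1) = 105.1
  B: 0 + 3(105.1) = 315.2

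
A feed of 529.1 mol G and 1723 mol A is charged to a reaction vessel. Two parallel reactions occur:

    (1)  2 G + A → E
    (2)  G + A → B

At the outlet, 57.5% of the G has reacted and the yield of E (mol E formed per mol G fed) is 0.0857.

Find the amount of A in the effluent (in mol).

1460 mol

Yield of E: 1ξ₁ / 529.1 = 0.0857 → ξ₁ = 45.34 mol.
Conversion of G: 2ξ₁ + 1ξ₂ = 0.575 × 529.1 = 304.2 → ξ₂ = 213.5 mol.
Outlet amounts (n = n₀ + Σ ν·ξ):
  G: 529.1 − 2(45.34) − 1(213.5) = 224.9
  A: 1723 − 1(45.34) − 1(213.5) = 1464
  E: 0 + 1(45.34) = 45.34
  B: 0 + 1(213.5) = 213.5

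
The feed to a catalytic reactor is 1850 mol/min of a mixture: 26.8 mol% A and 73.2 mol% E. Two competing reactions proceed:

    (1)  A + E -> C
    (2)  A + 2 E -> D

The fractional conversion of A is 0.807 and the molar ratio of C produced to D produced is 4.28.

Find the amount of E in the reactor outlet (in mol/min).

Conversion of A: A consumed = 0.807 × 495.8 = 400.1 mol/min = 1ξ₁ + 1ξ₂.
Selectivity: 1ξ₁ / (1ξ₂) = 4.28 → ξ₁ = 4.28 ξ₂.
Substitute: (1·4.28 + 1) ξ₂ = 400.1 → ξ₂ = 75.78 mol/min, ξ₁ = 324.3 mol/min.
Outlet amounts (n = n₀ + Σ ν·ξ):
  A: 495.8 − 1(324.3) − 1(75.78) = 95.69
  E: 1354 − 1(324.3) − 2(75.78) = 878.3
  C: 0 + 1(324.3) = 324.3
  D: 0 + 1(75.78) = 75.78

878 mol/min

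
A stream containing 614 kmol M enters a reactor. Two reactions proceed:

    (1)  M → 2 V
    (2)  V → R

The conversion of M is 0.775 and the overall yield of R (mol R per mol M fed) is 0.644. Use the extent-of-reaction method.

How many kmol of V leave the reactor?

Conversion of M: M consumed = 1ξ₁ = 0.775 × 614 → ξ₁ = 475.9 kmol.
Yield of R: 1ξ₂ / 614 = 0.644 → ξ₂ = 395.4 kmol.
Outlet amounts (n = n₀ + Σ ν·ξ):
  M: 614 − 1(475.9) = 138.1
  V: 0 + 2(475.9) − 1(395.4) = 556.3
  R: 0 + 1(395.4) = 395.4

556 kmol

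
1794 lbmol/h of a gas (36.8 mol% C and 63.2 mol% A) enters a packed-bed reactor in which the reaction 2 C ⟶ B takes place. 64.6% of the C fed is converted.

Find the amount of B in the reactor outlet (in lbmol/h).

C reacted = 0.646 × 660.2 = 426.5 lbmol/h; ν_C = −2, so ξ = 426.5/2 = 213.2 lbmol/h.
Outlet amounts (n = n₀ + ν ξ):
  C: 660.2 − 2(213.2) = 233.7
  B: 0 + 1(213.2) = 213.2
  A: 1134 (inert)

213 lbmol/h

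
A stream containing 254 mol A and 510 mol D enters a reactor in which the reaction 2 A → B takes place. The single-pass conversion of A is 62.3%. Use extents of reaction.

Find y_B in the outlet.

A reacted = 0.623 × 254 = 158.2 mol; ν_A = −2, so ξ = 158.2/2 = 79.12 mol.
Outlet amounts (n = n₀ + ν ξ):
  A: 254 − 2(79.12) = 95.76
  B: 0 + 1(79.12) = 79.12
  D: 510 (inert)
Total out = 684.9 mol; y_B = 79.12 / 684.9 = 0.1155.

0.116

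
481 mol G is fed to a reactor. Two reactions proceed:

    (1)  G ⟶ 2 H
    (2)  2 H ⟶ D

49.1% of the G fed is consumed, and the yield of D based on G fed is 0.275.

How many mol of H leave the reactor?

Conversion of G: G consumed = 1ξ₁ = 0.491 × 481 → ξ₁ = 236.2 mol.
Yield of D: 1ξ₂ / 481 = 0.275 → ξ₂ = 132.3 mol.
Outlet amounts (n = n₀ + Σ ν·ξ):
  G: 481 − 1(236.2) = 244.8
  H: 0 + 2(236.2) − 2(132.3) = 207.8
  D: 0 + 1(132.3) = 132.3

208 mol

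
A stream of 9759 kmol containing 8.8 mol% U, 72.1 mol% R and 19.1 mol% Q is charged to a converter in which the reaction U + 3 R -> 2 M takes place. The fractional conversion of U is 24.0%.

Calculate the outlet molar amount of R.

U reacted = 0.24 × 858.8 = 206.1 kmol; ν_U = −1, so ξ = 206.1/1 = 206.1 kmol.
Outlet amounts (n = n₀ + ν ξ):
  U: 858.8 − 1(206.1) = 652.7
  R: 7036 − 3(206.1) = 6418
  M: 0 + 2(206.1) = 412.2
  Q: 1864 (inert)

6420 kmol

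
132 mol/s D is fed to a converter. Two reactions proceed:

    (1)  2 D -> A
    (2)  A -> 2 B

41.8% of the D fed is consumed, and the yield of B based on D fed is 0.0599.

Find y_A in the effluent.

0.218

Conversion of D: D consumed = 2ξ₁ = 0.418 × 132 → ξ₁ = 27.59 mol/s.
Yield of B: 2ξ₂ / 132 = 0.0599 → ξ₂ = 3.953 mol/s.
Outlet amounts (n = n₀ + Σ ν·ξ):
  D: 132 − 2(27.59) = 76.82
  A: 0 + 1(27.59) − 1(3.953) = 23.63
  B: 0 + 2(3.953) = 7.907
Total out = 108.4 mol/s; y_A = 23.63 / 108.4 = 0.2181.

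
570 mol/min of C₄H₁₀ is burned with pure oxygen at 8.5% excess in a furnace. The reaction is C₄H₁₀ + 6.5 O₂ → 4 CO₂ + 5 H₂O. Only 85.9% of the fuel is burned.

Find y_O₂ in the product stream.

0.157

Stoichiometric O₂ = 6.5 × 570 = 3705 mol/min; O₂ fed = 3705 × 1.085 = 4020 mol/min.
Fuel reacted = 0.859 × 570 → ξ = 489.6 mol/min.
Outlet (n = n₀ + ν ξ):
  C₄H₁₀: 570 − 1(489.6) = 80.37
  O₂: 4020 − 6.5(489.6) = 837.3
  CO₂: 0 + 4(489.6) = 1959
  H₂O: 0 + 5(489.6) = 2448
Total out = 5324 mol/min; y_O₂ = 837.3 / 5324 = 0.1573.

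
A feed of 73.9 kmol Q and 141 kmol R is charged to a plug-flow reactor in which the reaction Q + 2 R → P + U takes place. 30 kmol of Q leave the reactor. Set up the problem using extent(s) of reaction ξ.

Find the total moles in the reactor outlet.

171 kmol

For Q: n = n₀ − 1ξ → 30 = 73.9 − 1ξ, giving ξ = 43.9 kmol.
Outlet amounts (n = n₀ + ν ξ):
  Q: 73.9 − 1(43.9) = 30
  R: 141 − 2(43.9) = 53.2
  P: 0 + 1(43.9) = 43.9
  U: 0 + 1(43.9) = 43.9
Total out = 30 + 53.2 + 43.9 + 43.9 = 171 kmol.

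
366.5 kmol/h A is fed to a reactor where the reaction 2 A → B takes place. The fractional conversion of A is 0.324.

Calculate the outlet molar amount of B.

59.4 kmol/h

A reacted = 0.324 × 366.5 = 118.7 kmol/h; ν_A = −2, so ξ = 118.7/2 = 59.37 kmol/h.
Outlet amounts (n = n₀ + ν ξ):
  A: 366.5 − 2(59.37) = 247.8
  B: 0 + 1(59.37) = 59.37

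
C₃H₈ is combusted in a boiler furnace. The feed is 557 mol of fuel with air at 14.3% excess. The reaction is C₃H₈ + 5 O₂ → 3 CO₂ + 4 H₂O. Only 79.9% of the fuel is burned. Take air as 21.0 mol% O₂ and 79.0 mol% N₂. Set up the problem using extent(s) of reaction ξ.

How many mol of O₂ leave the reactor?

Stoichiometric O₂ = 5 × 557 = 2785 mol; O₂ fed = 2785 × 1.143 = 3183 mol.
N₂ fed = 3183 × 79/21 = 11980 mol.
Fuel reacted = 0.799 × 557 → ξ = 445 mol.
Outlet (n = n₀ + ν ξ):
  C₃H₈: 557 − 1(445) = 112
  O₂: 3183 − 5(445) = 958
  N₂: 11980 (inert)
  CO₂: 0 + 3(445) = 1335
  H₂O: 0 + 4(445) = 1780

958 mol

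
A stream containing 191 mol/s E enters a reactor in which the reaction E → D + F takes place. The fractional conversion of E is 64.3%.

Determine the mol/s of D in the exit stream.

123 mol/s

E reacted = 0.643 × 191 = 122.8 mol/s; ν_E = −1, so ξ = 122.8/1 = 122.8 mol/s.
Outlet amounts (n = n₀ + ν ξ):
  E: 191 − 1(122.8) = 68.19
  D: 0 + 1(122.8) = 122.8
  F: 0 + 1(122.8) = 122.8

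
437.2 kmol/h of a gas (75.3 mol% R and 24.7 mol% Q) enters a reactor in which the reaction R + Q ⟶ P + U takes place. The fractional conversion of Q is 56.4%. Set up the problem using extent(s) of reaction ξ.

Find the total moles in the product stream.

437 kmol/h

Q reacted = 0.564 × 108 = 60.91 kmol/h; ν_Q = −1, so ξ = 60.91/1 = 60.91 kmol/h.
Outlet amounts (n = n₀ + ν ξ):
  R: 329.2 − 1(60.91) = 268.3
  Q: 108 − 1(60.91) = 47.08
  P: 0 + 1(60.91) = 60.91
  U: 0 + 1(60.91) = 60.91
Total out = 268.3 + 47.08 + 60.91 + 60.91 = 437.2 kmol/h.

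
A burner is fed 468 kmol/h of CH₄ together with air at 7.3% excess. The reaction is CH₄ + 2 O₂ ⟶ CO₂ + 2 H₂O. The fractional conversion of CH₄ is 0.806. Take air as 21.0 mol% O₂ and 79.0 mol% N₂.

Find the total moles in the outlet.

Stoichiometric O₂ = 2 × 468 = 936 kmol/h; O₂ fed = 936 × 1.073 = 1004 kmol/h.
N₂ fed = 1004 × 79/21 = 3778 kmol/h.
Fuel reacted = 0.806 × 468 → ξ = 377.2 kmol/h.
Outlet (n = n₀ + ν ξ):
  CH₄: 468 − 1(377.2) = 90.79
  O₂: 1004 − 2(377.2) = 249.9
  N₂: 3778 (inert)
  CO₂: 0 + 1(377.2) = 377.2
  H₂O: 0 + 2(377.2) = 754.4
Total out = 90.79 + 249.9 + 3778 + 377.2 + 754.4 = 5251 kmol/h.

5250 kmol/h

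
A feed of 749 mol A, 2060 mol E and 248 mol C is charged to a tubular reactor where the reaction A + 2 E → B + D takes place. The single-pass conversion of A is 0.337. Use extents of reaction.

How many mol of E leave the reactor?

A reacted = 0.337 × 749 = 252.4 mol; ν_A = −1, so ξ = 252.4/1 = 252.4 mol.
Outlet amounts (n = n₀ + ν ξ):
  A: 749 − 1(252.4) = 496.6
  E: 2060 − 2(252.4) = 1555
  B: 0 + 1(252.4) = 252.4
  D: 0 + 1(252.4) = 252.4
  C: 248 (inert)

1560 mol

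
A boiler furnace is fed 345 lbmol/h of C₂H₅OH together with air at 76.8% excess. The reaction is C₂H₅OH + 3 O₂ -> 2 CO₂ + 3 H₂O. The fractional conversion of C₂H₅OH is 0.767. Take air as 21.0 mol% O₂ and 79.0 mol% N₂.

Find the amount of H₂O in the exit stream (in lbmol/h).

794 lbmol/h

Stoichiometric O₂ = 3 × 345 = 1035 lbmol/h; O₂ fed = 1035 × 1.768 = 1830 lbmol/h.
N₂ fed = 1830 × 79/21 = 6884 lbmol/h.
Fuel reacted = 0.767 × 345 → ξ = 264.6 lbmol/h.
Outlet (n = n₀ + ν ξ):
  C₂H₅OH: 345 − 1(264.6) = 80.38
  O₂: 1830 − 3(264.6) = 1036
  N₂: 6884 (inert)
  CO₂: 0 + 2(264.6) = 529.2
  H₂O: 0 + 3(264.6) = 793.8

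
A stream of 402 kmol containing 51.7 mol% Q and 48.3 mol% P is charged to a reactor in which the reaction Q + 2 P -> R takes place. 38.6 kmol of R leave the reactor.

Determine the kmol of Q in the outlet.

169 kmol

For R: n = n₀ + 1ξ → 38.6 = 0 + 1ξ, giving ξ = 38.6 kmol.
Outlet amounts (n = n₀ + ν ξ):
  Q: 207.8 − 1(38.6) = 169.2
  P: 194.2 − 2(38.6) = 117
  R: 0 + 1(38.6) = 38.6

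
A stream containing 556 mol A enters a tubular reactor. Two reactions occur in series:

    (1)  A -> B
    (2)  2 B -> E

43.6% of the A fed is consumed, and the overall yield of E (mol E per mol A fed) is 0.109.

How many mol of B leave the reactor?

121 mol

Conversion of A: A consumed = 1ξ₁ = 0.436 × 556 → ξ₁ = 242.4 mol.
Yield of E: 1ξ₂ / 556 = 0.109 → ξ₂ = 60.6 mol.
Outlet amounts (n = n₀ + Σ ν·ξ):
  A: 556 − 1(242.4) = 313.6
  B: 0 + 1(242.4) − 2(60.6) = 121.2
  E: 0 + 1(60.6) = 60.6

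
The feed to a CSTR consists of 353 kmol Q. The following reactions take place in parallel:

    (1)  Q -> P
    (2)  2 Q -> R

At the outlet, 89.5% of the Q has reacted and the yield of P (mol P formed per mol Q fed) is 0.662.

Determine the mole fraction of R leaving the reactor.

Yield of P: 1ξ₁ / 353 = 0.662 → ξ₁ = 233.7 kmol.
Conversion of Q: 1ξ₁ + 2ξ₂ = 0.895 × 353 = 315.9 → ξ₂ = 41.12 kmol.
Outlet amounts (n = n₀ + Σ ν·ξ):
  Q: 353 − 1(233.7) − 2(41.12) = 37.06
  P: 0 + 1(233.7) = 233.7
  R: 0 + 1(41.12) = 41.12
Total out = 311.9 kmol; y_R = 41.12 / 311.9 = 0.1319.

0.132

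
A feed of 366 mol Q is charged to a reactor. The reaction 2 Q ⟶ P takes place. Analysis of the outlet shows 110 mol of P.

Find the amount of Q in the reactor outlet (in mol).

For P: n = n₀ + 1ξ → 110 = 0 + 1ξ, giving ξ = 110 mol.
Outlet amounts (n = n₀ + ν ξ):
  Q: 366 − 2(110) = 146
  P: 0 + 1(110) = 110

146 mol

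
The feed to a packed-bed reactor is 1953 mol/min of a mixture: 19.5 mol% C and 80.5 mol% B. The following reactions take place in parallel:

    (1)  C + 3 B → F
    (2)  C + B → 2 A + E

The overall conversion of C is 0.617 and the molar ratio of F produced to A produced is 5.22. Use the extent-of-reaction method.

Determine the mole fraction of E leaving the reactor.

0.0154

Conversion of C: C consumed = 0.617 × 380.8 = 235 mol/min = 1ξ₁ + 1ξ₂.
Selectivity: 1ξ₁ / (2ξ₂) = 5.22 → ξ₁ = 10.44 ξ₂.
Substitute: (1·10.44 + 1) ξ₂ = 235 → ξ₂ = 20.54 mol/min, ξ₁ = 214.4 mol/min.
Outlet amounts (n = n₀ + Σ ν·ξ):
  C: 380.8 − 1(214.4) − 1(20.54) = 145.9
  B: 1572 − 3(214.4) − 1(20.54) = 908.3
  F: 0 + 1(214.4) = 214.4
  A: 0 + 2(20.54) = 41.08
  E: 0 + 1(20.54) = 20.54
Total out = 1330 mol/min; y_E = 20.54 / 1330 = 0.01544.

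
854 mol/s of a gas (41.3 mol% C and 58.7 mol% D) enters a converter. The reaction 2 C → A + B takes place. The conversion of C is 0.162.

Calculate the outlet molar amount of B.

28.6 mol/s

C reacted = 0.162 × 352.7 = 57.14 mol/s; ν_C = −2, so ξ = 57.14/2 = 28.57 mol/s.
Outlet amounts (n = n₀ + ν ξ):
  C: 352.7 − 2(28.57) = 295.6
  A: 0 + 1(28.57) = 28.57
  B: 0 + 1(28.57) = 28.57
  D: 501.3 (inert)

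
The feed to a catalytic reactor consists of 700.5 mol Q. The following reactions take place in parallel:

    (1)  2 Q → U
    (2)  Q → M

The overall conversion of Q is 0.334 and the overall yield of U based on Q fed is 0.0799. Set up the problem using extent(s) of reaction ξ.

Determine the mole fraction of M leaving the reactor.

Yield of U: 1ξ₁ / 700.5 = 0.0799 → ξ₁ = 55.97 mol.
Conversion of Q: 2ξ₁ + 1ξ₂ = 0.334 × 700.5 = 234 → ξ₂ = 122 mol.
Outlet amounts (n = n₀ + Σ ν·ξ):
  Q: 700.5 − 2(55.97) − 1(122) = 466.5
  U: 0 + 1(55.97) = 55.97
  M: 0 + 1(122) = 122
Total out = 644.5 mol; y_M = 122 / 644.5 = 0.1893.

0.189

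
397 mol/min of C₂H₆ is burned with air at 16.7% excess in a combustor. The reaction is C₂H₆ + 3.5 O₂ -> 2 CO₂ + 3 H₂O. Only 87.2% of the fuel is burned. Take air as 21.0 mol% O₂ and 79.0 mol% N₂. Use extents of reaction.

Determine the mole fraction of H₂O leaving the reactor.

Stoichiometric O₂ = 3.5 × 397 = 1390 mol/min; O₂ fed = 1390 × 1.167 = 1622 mol/min.
N₂ fed = 1622 × 79/21 = 6100 mol/min.
Fuel reacted = 0.872 × 397 → ξ = 346.2 mol/min.
Outlet (n = n₀ + ν ξ):
  C₂H₆: 397 − 1(346.2) = 50.82
  O₂: 1622 − 3.5(346.2) = 409.9
  N₂: 6100 (inert)
  CO₂: 0 + 2(346.2) = 692.4
  H₂O: 0 + 3(346.2) = 1039
Total out = 8292 mol/min; y_H₂O = 1039 / 8292 = 0.1253.

0.125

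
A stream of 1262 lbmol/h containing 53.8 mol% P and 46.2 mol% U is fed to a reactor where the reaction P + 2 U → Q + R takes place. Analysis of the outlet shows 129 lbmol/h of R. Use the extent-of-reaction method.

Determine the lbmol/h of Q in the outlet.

For R: n = n₀ + 1ξ → 129 = 0 + 1ξ, giving ξ = 129 lbmol/h.
Outlet amounts (n = n₀ + ν ξ):
  P: 679 − 1(129) = 550
  U: 583 − 2(129) = 325
  Q: 0 + 1(129) = 129
  R: 0 + 1(129) = 129

129 lbmol/h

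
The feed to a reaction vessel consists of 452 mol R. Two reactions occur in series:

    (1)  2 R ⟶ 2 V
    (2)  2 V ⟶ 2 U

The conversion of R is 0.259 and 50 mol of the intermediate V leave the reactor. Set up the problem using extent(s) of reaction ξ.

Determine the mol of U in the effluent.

Conversion of R: R consumed = 2ξ₁ = 0.259 × 452 → ξ₁ = 58.53 mol.
V balance: n_V = 0 + 2ξ₁ − 2ξ₂ = 50 → ξ₂ = (2·58.53 − 50)/2 = 33.53 mol.
Outlet amounts (n = n₀ + Σ ν·ξ):
  R: 452 − 2(58.53) = 334.9
  V: 0 + 2(58.53) − 2(33.53) = 50
  U: 0 + 2(33.53) = 67.07

67.1 mol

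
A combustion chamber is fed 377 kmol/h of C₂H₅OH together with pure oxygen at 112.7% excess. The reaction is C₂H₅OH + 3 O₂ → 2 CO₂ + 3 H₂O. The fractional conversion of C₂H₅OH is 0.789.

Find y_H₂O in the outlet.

Stoichiometric O₂ = 3 × 377 = 1131 kmol/h; O₂ fed = 1131 × 2.127 = 2406 kmol/h.
Fuel reacted = 0.789 × 377 → ξ = 297.5 kmol/h.
Outlet (n = n₀ + ν ξ):
  C₂H₅OH: 377 − 1(297.5) = 79.55
  O₂: 2406 − 3(297.5) = 1513
  CO₂: 0 + 2(297.5) = 594.9
  H₂O: 0 + 3(297.5) = 892.4
Total out = 3080 kmol/h; y_H₂O = 892.4 / 3080 = 0.2897.

0.29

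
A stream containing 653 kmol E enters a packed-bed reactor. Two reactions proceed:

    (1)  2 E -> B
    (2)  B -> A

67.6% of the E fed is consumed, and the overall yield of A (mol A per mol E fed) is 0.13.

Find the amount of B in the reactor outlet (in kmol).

136 kmol

Conversion of E: E consumed = 2ξ₁ = 0.676 × 653 → ξ₁ = 220.7 kmol.
Yield of A: 1ξ₂ / 653 = 0.13 → ξ₂ = 84.89 kmol.
Outlet amounts (n = n₀ + Σ ν·ξ):
  E: 653 − 2(220.7) = 211.6
  B: 0 + 1(220.7) − 1(84.89) = 135.8
  A: 0 + 1(84.89) = 84.89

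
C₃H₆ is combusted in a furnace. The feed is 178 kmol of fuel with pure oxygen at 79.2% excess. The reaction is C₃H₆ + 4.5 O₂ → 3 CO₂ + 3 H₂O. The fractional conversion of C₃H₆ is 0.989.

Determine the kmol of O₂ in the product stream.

Stoichiometric O₂ = 4.5 × 178 = 801 kmol; O₂ fed = 801 × 1.792 = 1435 kmol.
Fuel reacted = 0.989 × 178 → ξ = 176 kmol.
Outlet (n = n₀ + ν ξ):
  C₃H₆: 178 − 1(176) = 1.958
  O₂: 1435 − 4.5(176) = 643.2
  CO₂: 0 + 3(176) = 528.1
  H₂O: 0 + 3(176) = 528.1

643 kmol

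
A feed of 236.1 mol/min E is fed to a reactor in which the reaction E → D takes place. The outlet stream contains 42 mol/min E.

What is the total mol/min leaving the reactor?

236 mol/min

For E: n = n₀ − 1ξ → 42 = 236.1 − 1ξ, giving ξ = 194.1 mol/min.
Outlet amounts (n = n₀ + ν ξ):
  E: 236.1 − 1(194.1) = 42
  D: 0 + 1(194.1) = 194.1
Total out = 42 + 194.1 = 236.1 mol/min.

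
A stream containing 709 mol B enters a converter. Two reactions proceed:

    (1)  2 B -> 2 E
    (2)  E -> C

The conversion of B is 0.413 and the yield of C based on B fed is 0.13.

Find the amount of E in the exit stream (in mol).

201 mol

Conversion of B: B consumed = 2ξ₁ = 0.413 × 709 → ξ₁ = 146.4 mol.
Yield of C: 1ξ₂ / 709 = 0.13 → ξ₂ = 92.17 mol.
Outlet amounts (n = n₀ + Σ ν·ξ):
  B: 709 − 2(146.4) = 416.2
  E: 0 + 2(146.4) − 1(92.17) = 200.6
  C: 0 + 1(92.17) = 92.17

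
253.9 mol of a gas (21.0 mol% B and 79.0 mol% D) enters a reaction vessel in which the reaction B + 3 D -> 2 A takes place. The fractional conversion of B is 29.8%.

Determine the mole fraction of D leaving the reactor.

0.688

B reacted = 0.298 × 53.32 = 15.89 mol; ν_B = −1, so ξ = 15.89/1 = 15.89 mol.
Outlet amounts (n = n₀ + ν ξ):
  B: 53.32 − 1(15.89) = 37.43
  D: 200.6 − 3(15.89) = 152.9
  A: 0 + 2(15.89) = 31.78
Total out = 222.1 mol; y_D = 152.9 / 222.1 = 0.6884.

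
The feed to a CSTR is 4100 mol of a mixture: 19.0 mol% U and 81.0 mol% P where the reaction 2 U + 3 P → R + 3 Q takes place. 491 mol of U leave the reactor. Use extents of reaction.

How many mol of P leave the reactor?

2890 mol

For U: n = n₀ − 2ξ → 491 = 779 − 2ξ, giving ξ = 144 mol.
Outlet amounts (n = n₀ + ν ξ):
  U: 779 − 2(144) = 491
  P: 3321 − 3(144) = 2889
  R: 0 + 1(144) = 144
  Q: 0 + 3(144) = 432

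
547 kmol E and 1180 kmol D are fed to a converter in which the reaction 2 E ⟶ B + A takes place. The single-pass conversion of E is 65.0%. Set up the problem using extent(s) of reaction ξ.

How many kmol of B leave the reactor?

178 kmol

E reacted = 0.65 × 547 = 355.6 kmol; ν_E = −2, so ξ = 355.6/2 = 177.8 kmol.
Outlet amounts (n = n₀ + ν ξ):
  E: 547 − 2(177.8) = 191.4
  B: 0 + 1(177.8) = 177.8
  A: 0 + 1(177.8) = 177.8
  D: 1180 (inert)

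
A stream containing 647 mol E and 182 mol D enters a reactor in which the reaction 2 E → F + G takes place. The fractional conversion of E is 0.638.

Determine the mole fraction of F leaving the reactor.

E reacted = 0.638 × 647 = 412.8 mol; ν_E = −2, so ξ = 412.8/2 = 206.4 mol.
Outlet amounts (n = n₀ + ν ξ):
  E: 647 − 2(206.4) = 234.2
  F: 0 + 1(206.4) = 206.4
  G: 0 + 1(206.4) = 206.4
  D: 182 (inert)
Total out = 829 mol; y_F = 206.4 / 829 = 0.249.

0.249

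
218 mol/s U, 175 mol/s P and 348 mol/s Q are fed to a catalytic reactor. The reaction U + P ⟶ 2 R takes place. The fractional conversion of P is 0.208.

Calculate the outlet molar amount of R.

72.8 mol/s

P reacted = 0.208 × 175 = 36.4 mol/s; ν_P = −1, so ξ = 36.4/1 = 36.4 mol/s.
Outlet amounts (n = n₀ + ν ξ):
  U: 218 − 1(36.4) = 181.6
  P: 175 − 1(36.4) = 138.6
  R: 0 + 2(36.4) = 72.8
  Q: 348 (inert)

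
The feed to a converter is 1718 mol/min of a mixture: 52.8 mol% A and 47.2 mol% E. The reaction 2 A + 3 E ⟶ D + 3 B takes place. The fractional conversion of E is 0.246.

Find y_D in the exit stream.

E reacted = 0.246 × 810.9 = 199.5 mol/min; ν_E = −3, so ξ = 199.5/3 = 66.49 mol/min.
Outlet amounts (n = n₀ + ν ξ):
  A: 907.1 − 2(66.49) = 774.1
  E: 810.9 − 3(66.49) = 611.4
  D: 0 + 1(66.49) = 66.49
  B: 0 + 3(66.49) = 199.5
Total out = 1652 mol/min; y_D = 66.49 / 1652 = 0.04026.

0.0403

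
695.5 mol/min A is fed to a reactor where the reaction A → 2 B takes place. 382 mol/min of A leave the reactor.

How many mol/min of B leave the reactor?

For A: n = n₀ − 1ξ → 382 = 695.5 − 1ξ, giving ξ = 313.5 mol/min.
Outlet amounts (n = n₀ + ν ξ):
  A: 695.5 − 1(313.5) = 382
  B: 0 + 2(313.5) = 627

627 mol/min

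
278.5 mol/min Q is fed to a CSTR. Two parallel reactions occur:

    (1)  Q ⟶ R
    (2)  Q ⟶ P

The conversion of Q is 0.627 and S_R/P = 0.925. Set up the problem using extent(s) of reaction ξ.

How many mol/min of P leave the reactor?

Conversion of Q: Q consumed = 0.627 × 278.5 = 174.6 mol/min = 1ξ₁ + 1ξ₂.
Selectivity: 1ξ₁ / (1ξ₂) = 0.925 → ξ₁ = 0.925 ξ₂.
Substitute: (1·0.925 + 1) ξ₂ = 174.6 → ξ₂ = 90.71 mol/min, ξ₁ = 83.91 mol/min.
Outlet amounts (n = n₀ + Σ ν·ξ):
  Q: 278.5 − 1(83.91) − 1(90.71) = 103.9
  R: 0 + 1(83.91) = 83.91
  P: 0 + 1(90.71) = 90.71

90.7 mol/min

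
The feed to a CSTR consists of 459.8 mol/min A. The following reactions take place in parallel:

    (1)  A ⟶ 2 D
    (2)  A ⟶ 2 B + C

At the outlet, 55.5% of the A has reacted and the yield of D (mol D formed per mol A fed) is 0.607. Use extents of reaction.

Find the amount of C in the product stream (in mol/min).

Yield of D: 2ξ₁ / 459.8 = 0.607 → ξ₁ = 139.5 mol/min.
Conversion of A: 1ξ₁ + 1ξ₂ = 0.555 × 459.8 = 255.2 → ξ₂ = 115.6 mol/min.
Outlet amounts (n = n₀ + Σ ν·ξ):
  A: 459.8 − 1(139.5) − 1(115.6) = 204.6
  D: 0 + 2(139.5) = 279.1
  B: 0 + 2(115.6) = 231.3
  C: 0 + 1(115.6) = 115.6

116 mol/min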